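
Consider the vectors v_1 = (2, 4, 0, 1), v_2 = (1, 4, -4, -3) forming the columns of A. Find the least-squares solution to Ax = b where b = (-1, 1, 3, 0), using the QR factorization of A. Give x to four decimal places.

v_1 = (2, 4, 0, 1); ‖v_1‖ = 4.5826, so e_1 = (0.4364, 0.8729, 0.0000, 0.2182).
e_1·v_2 = 0.4364·1 + 0.8729·4 + 0.0000·(-4) + 0.2182·(-3) = 3.2733.
u_2 = v_2 − 3.2733·e_1 = (-0.4286, 1.1429, -4.0000, -3.7143).
‖u_2‖ = 5.5934, so e_2 = (-0.0766, 0.2043, -0.7151, -0.6641).
Qᵀb = (0.4364, -1.8645).
Back-substitute: x_2 = -1.8645/5.5934 = -0.3333.
x_1 = (0.4364 − 3.2733·(-0.3333))/4.5826 = 0.3333.

x = (0.3333, -0.3333)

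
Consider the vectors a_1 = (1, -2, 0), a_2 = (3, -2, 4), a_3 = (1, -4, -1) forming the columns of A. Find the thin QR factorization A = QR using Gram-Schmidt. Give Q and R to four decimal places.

q_1 = a_1/‖a_1‖ = (1, -2, 0)/2.2361 = (0.4472, -0.8944, 0.0000).
r_{12} = q_1·a_2 = 3.1305.
u_2 = a_2 − 3.1305·q_1 = (1.6000, 0.8000, 4.0000).
‖u_2‖ = 4.3818, so q_2 = (0.3651, 0.1826, 0.9129).
r_{13} = q_1·a_3 = 4.0249; r_{23} = q_2·a_3 = -1.2780.
u_3 = a_3 − 4.0249·q_1 + 1.2780·q_2 = (-0.3333, -0.1667, 0.1667).
‖u_3‖ = 0.4082, so q_3 = (-0.8165, -0.4082, 0.4082).

Q = [[0.4472, 0.3651, -0.8165], [-0.8944, 0.1826, -0.4082], [0.0000, 0.9129, 0.4082]], R = [[2.2361, 3.1305, 4.0249], [0.0000, 4.3818, -1.2780], [0.0000, 0.0000, 0.4082]]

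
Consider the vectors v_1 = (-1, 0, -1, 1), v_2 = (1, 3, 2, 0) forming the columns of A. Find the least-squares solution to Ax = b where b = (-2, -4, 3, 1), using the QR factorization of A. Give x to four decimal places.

v_1 = (-1, 0, -1, 1); ‖v_1‖ = 1.7321, so q_1 = (-0.5774, 0.0000, -0.5774, 0.5774).
q_1·v_2 = (-0.5774)·1 + 0.0000·3 + (-0.5774)·2 + 0.5774·0 = -1.7321.
u_2 = v_2 + 1.7321·q_1 = (0.0000, 3.0000, 1.0000, 1.0000).
‖u_2‖ = 3.3166, so q_2 = (0.0000, 0.9045, 0.3015, 0.3015).
Qᵀb = (0.0000, -2.4121).
Back-substitute: x_2 = -2.4121/3.3166 = -0.7273.
x_1 = (0.0000 + 1.7321·(-0.7273))/1.7321 = -0.7273.

x = (-0.7273, -0.7273)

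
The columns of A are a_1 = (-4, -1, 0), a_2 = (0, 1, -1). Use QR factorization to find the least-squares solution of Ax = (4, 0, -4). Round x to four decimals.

q_1 = a_1/‖a_1‖ = (-4, -1, 0)/4.1231 = (-0.9701, -0.2425, 0.0000).
r_{12} = q_1·a_2 = -0.2425.
u_2 = a_2 + 0.2425·q_1 = (-0.2353, 0.9412, -1.0000).
‖u_2‖ = 1.3933, so q_2 = (-0.1689, 0.6755, -0.7177).
Qᵀb = (-3.8806, 2.1954).
Back-substitute: x_2 = 2.1954/1.3933 = 1.5758.
x_1 = (-3.8806 + 0.2425·1.5758)/4.1231 = -0.8485.

x = (-0.8485, 1.5758)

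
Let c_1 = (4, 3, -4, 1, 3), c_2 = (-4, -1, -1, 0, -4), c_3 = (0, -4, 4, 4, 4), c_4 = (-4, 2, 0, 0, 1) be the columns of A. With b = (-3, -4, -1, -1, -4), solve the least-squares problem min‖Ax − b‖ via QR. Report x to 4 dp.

c_1 = (4, 3, -4, 1, 3); ‖c_1‖ = 7.1414, so q_1 = (0.5601, 0.4201, -0.5601, 0.1400, 0.4201).
q_1·c_2 = 0.5601·(-4) + 0.4201·(-1) + (-0.5601)·(-1) + 0.1400·0 + 0.4201·(-4) = -3.7808.
u_2 = c_2 + 3.7808·q_1 = (-1.8824, 0.5882, -3.1176, 0.5294, -2.4118).
‖u_2‖ = 4.4391, so q_2 = (-0.4240, 0.1325, -0.7023, 0.1193, -0.5433).
q_1·c_3 = 0.5601·0 + 0.4201·(-4) + (-0.5601)·4 + 0.1400·4 + 0.4201·4 = -1.6803; q_2·c_3 = (-0.4240)·0 + 0.1325·(-4) + (-0.7023)·4 + 0.1193·4 + (-0.5433)·4 = -5.0354.
u_3 = c_3 + 1.6803·q_1 + 5.0354·q_2 = (-1.1940, -2.6269, -0.4776, 4.8358, 1.9701).
‖u_3‖ = 5.9851, so q_3 = (-0.1995, -0.4389, -0.0798, 0.8080, 0.3292).
q_1·c_4 = 0.5601·(-4) + 0.4201·2 + (-0.5601)·0 + 0.1400·0 + 0.4201·1 = -0.9802; q_2·c_4 = (-0.4240)·(-4) + 0.1325·2 + (-0.7023)·0 + 0.1193·0 + (-0.5433)·1 = 1.4179; q_3·c_4 = (-0.1995)·(-4) + (-0.4389)·2 + (-0.0798)·0 + 0.8080·0 + 0.3292·1 = 0.2494.
u_4 = c_4 + 0.9802·q_1 − 1.4179·q_2 − 0.2494·q_3 = (-2.8000, 2.3333, 0.4667, -0.2333, 2.1000).
‖u_4‖ = 4.2387, so q_4 = (-0.6606, 0.5505, 0.1101, -0.0550, 0.4954).
Qᵀb = (-4.6209, 3.4983, 0.3092, -2.2570).
Back-substitute: x_4 = -2.2570/4.2387 = -0.5325.
x_3 = (0.3092 − 0.2494·(-0.5325))/5.9851 = 0.0739.
x_2 = (3.4983 + 5.0354·0.0739 − 1.4179·(-0.5325))/4.4391 = 1.0419.
x_1 = (-4.6209 + 3.7808·1.0419 + 1.6803·0.0739 + 0.9802·(-0.5325))/7.1414 = -0.1512.

x = (-0.1512, 1.0419, 0.0739, -0.5325)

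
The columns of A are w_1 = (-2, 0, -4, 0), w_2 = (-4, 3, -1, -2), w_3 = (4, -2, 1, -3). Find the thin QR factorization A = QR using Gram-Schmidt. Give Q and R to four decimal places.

w_1 = (-2, 0, -4, 0); ‖w_1‖ = 4.4721, so e_1 = (-0.4472, 0.0000, -0.8944, 0.0000).
e_1·w_2 = (-0.4472)·(-4) + 0.0000·3 + (-0.8944)·(-1) + 0.0000·(-2) = 2.6833.
u_2 = w_2 − 2.6833·e_1 = (-2.8000, 3.0000, 1.4000, -2.0000).
‖u_2‖ = 4.7749, so e_2 = (-0.5864, 0.6283, 0.2932, -0.4189).
e_1·w_3 = (-0.4472)·4 + 0.0000·(-2) + (-0.8944)·1 + 0.0000·(-3) = -2.6833; e_2·w_3 = (-0.5864)·4 + 0.6283·(-2) + 0.2932·1 + (-0.4189)·(-3) = -2.0524.
u_3 = w_3 + 2.6833·e_1 + 2.0524·e_2 = (1.5965, -0.7105, -0.7982, -3.8596).
‖u_3‖ = 4.3113, so e_3 = (0.3703, -0.1648, -0.1851, -0.8952).

Q = [[-0.4472, -0.5864, 0.3703], [0.0000, 0.6283, -0.1648], [-0.8944, 0.2932, -0.1851], [0.0000, -0.4189, -0.8952]], R = [[4.4721, 2.6833, -2.6833], [0.0000, 4.7749, -2.0524], [0.0000, 0.0000, 4.3113]]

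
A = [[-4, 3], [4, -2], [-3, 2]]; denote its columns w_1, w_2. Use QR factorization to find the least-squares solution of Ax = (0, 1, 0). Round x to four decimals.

x = (0.7619, 1.0476)

e_1 = w_1/‖w_1‖ = (-4, 4, -3)/6.4031 = (-0.6247, 0.6247, -0.4685).
r_{12} = e_1·w_2 = -4.0605.
u_2 = w_2 + 4.0605·e_1 = (0.4634, 0.5366, 0.0976).
‖u_2‖ = 0.7157, so e_2 = (0.6475, 0.7498, 0.1363).
Qᵀb = (0.6247, 0.7498).
Back-substitute: x_2 = 0.7498/0.7157 = 1.0476.
x_1 = (0.6247 + 4.0605·1.0476)/6.4031 = 0.7619.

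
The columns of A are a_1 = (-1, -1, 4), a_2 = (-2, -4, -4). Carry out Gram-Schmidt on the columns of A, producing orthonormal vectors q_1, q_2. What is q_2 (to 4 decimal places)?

a_1 = (-1, -1, 4); ‖a_1‖ = 4.2426, so q_1 = (-0.2357, -0.2357, 0.9428).
q_1·a_2 = (-0.2357)·(-2) + (-0.2357)·(-4) + 0.9428·(-4) = -2.3570.
u_2 = a_2 + 2.3570·q_1 = (-2.5556, -4.5556, -1.7778).
‖u_2‖ = 5.5176, so q_2 = (-0.4632, -0.8256, -0.3222).

q_2 = (-0.4632, -0.8256, -0.3222)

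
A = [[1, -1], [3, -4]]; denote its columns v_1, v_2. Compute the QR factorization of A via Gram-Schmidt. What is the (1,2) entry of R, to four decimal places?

r_{12} = -4.1110

v_1 = (1, 3); ‖v_1‖ = 3.1623, so q_1 = (0.3162, 0.9487).
r_{12} = q_1·v_2 = -4.1110.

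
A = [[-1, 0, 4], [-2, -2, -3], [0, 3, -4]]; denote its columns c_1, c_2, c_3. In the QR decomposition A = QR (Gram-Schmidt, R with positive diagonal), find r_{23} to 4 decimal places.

r_{23} = -2.4277

e_1 = c_1/‖c_1‖ = (-1, -2, 0)/2.2361 = (-0.4472, -0.8944, 0.0000).
r_{12} = e_1·c_2 = 1.7889.
u_2 = c_2 − 1.7889·e_1 = (0.8000, -0.4000, 3.0000).
‖u_2‖ = 3.1305, so e_2 = (0.2556, -0.1278, 0.9583).
r_{23} = e_2·c_3 = -2.4277.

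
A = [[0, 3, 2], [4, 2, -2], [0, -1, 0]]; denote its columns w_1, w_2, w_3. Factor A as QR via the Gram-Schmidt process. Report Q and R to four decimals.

Q = [[0.0000, 0.9487, 0.3162], [1.0000, 0.0000, 0.0000], [0.0000, -0.3162, 0.9487]], R = [[4.0000, 2.0000, -2.0000], [0.0000, 3.1623, 1.8974], [0.0000, 0.0000, 0.6325]]

e_1 = w_1/‖w_1‖ = (0, 4, 0)/4.0000 = (0.0000, 1.0000, 0.0000).
r_{12} = e_1·w_2 = 2.0000.
u_2 = w_2 − 2.0000·e_1 = (3.0000, 0.0000, -1.0000).
‖u_2‖ = 3.1623, so e_2 = (0.9487, 0.0000, -0.3162).
r_{13} = e_1·w_3 = -2.0000; r_{23} = e_2·w_3 = 1.8974.
u_3 = w_3 + 2.0000·e_1 − 1.8974·e_2 = (0.2000, 0.0000, 0.6000).
‖u_3‖ = 0.6325, so e_3 = (0.3162, 0.0000, 0.9487).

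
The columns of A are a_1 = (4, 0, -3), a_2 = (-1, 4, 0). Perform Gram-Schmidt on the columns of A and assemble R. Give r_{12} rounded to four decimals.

a_1 = (4, 0, -3); ‖a_1‖ = 5.0000, so e_1 = (0.8000, 0.0000, -0.6000).
r_{12} = e_1·a_2 = -0.8000.

r_{12} = -0.8000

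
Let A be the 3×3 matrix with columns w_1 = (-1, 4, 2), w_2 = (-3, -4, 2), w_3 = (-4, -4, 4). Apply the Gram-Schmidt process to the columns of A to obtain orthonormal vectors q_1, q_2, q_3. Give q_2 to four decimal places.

q_2 = (-0.6838, -0.4558, 0.5698)

w_1 = (-1, 4, 2); ‖w_1‖ = 4.5826, so q_1 = (-0.2182, 0.8729, 0.4364).
q_1·w_2 = (-0.2182)·(-3) + 0.8729·(-4) + 0.4364·2 = -1.9640.
u_2 = w_2 + 1.9640·q_1 = (-3.4286, -2.2857, 2.8571).
‖u_2‖ = 5.0143, so q_2 = (-0.6838, -0.4558, 0.5698).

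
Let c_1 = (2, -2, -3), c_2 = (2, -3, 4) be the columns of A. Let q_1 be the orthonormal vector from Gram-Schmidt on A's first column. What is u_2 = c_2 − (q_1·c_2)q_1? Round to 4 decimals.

q_1 = c_1/‖c_1‖ = (2, -2, -3)/4.1231 = (0.4851, -0.4851, -0.7276).
r_{12} = q_1·c_2 = -0.4851.
u_2 = c_2 + 0.4851·q_1 = (2.2353, -3.2353, 3.6471).

u_2 = (2.2353, -3.2353, 3.6471)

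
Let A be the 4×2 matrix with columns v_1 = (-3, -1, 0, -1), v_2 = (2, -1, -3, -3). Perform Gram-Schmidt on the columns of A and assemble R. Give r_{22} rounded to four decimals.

v_1 = (-3, -1, 0, -1); ‖v_1‖ = 3.3166, so e_1 = (-0.9045, -0.3015, 0.0000, -0.3015).
e_1·v_2 = (-0.9045)·2 + (-0.3015)·(-1) + 0.0000·(-3) + (-0.3015)·(-3) = -0.6030.
u_2 = v_2 + 0.6030·e_1 = (1.4545, -1.1818, -3.0000, -3.1818).
r_{22} = ‖u_2‖ = 4.7578.

r_{22} = 4.7578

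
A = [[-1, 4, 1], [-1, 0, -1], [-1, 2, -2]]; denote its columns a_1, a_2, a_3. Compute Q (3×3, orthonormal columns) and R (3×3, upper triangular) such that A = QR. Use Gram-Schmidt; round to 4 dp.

q_1 = a_1/‖a_1‖ = (-1, -1, -1)/1.7321 = (-0.5774, -0.5774, -0.5774).
r_{12} = q_1·a_2 = -3.4641.
u_2 = a_2 + 3.4641·q_1 = (2.0000, -2.0000, 0.0000).
‖u_2‖ = 2.8284, so q_2 = (0.7071, -0.7071, 0.0000).
r_{13} = q_1·a_3 = 1.1547; r_{23} = q_2·a_3 = 1.4142.
u_3 = a_3 − 1.1547·q_1 − 1.4142·q_2 = (0.6667, 0.6667, -1.3333).
‖u_3‖ = 1.6330, so q_3 = (0.4082, 0.4082, -0.8165).

Q = [[-0.5774, 0.7071, 0.4082], [-0.5774, -0.7071, 0.4082], [-0.5774, 0.0000, -0.8165]], R = [[1.7321, -3.4641, 1.1547], [0.0000, 2.8284, 1.4142], [0.0000, 0.0000, 1.6330]]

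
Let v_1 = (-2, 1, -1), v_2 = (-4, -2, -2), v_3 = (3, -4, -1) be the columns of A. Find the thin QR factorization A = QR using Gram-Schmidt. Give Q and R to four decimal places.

v_1 = (-2, 1, -1); ‖v_1‖ = 2.4495, so e_1 = (-0.8165, 0.4082, -0.4082).
e_1·v_2 = (-0.8165)·(-4) + 0.4082·(-2) + (-0.4082)·(-2) = 3.2660.
u_2 = v_2 − 3.2660·e_1 = (-1.3333, -3.3333, -0.6667).
‖u_2‖ = 3.6515, so e_2 = (-0.3651, -0.9129, -0.1826).
e_1·v_3 = (-0.8165)·3 + 0.4082·(-4) + (-0.4082)·(-1) = -3.6742; e_2·v_3 = (-0.3651)·3 + (-0.9129)·(-4) + (-0.1826)·(-1) = 2.7386.
u_3 = v_3 + 3.6742·e_1 − 2.7386·e_2 = (1.0000, 0.0000, -2.0000).
‖u_3‖ = 2.2361, so e_3 = (0.4472, 0.0000, -0.8944).

Q = [[-0.8165, -0.3651, 0.4472], [0.4082, -0.9129, 0.0000], [-0.4082, -0.1826, -0.8944]], R = [[2.4495, 3.2660, -3.6742], [0.0000, 3.6515, 2.7386], [0.0000, 0.0000, 2.2361]]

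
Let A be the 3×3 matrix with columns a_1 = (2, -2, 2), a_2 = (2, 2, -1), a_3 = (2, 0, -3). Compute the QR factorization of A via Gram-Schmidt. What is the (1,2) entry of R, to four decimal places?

a_1 = (2, -2, 2); ‖a_1‖ = 3.4641, so q_1 = (0.5774, -0.5774, 0.5774).
r_{12} = q_1·a_2 = -0.5774.

r_{12} = -0.5774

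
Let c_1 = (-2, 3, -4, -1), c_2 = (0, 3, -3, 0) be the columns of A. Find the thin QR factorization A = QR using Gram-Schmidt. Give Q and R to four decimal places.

Q = [[-0.3651, 0.7707], [0.5477, 0.4954], [-0.7303, -0.1101], [-0.1826, 0.3853]], R = [[5.4772, 3.8341], [0.0000, 1.8166]]

c_1 = (-2, 3, -4, -1); ‖c_1‖ = 5.4772, so e_1 = (-0.3651, 0.5477, -0.7303, -0.1826).
e_1·c_2 = (-0.3651)·0 + 0.5477·3 + (-0.7303)·(-3) + (-0.1826)·0 = 3.8341.
u_2 = c_2 − 3.8341·e_1 = (1.4000, 0.9000, -0.2000, 0.7000).
‖u_2‖ = 1.8166, so e_2 = (0.7707, 0.4954, -0.1101, 0.3853).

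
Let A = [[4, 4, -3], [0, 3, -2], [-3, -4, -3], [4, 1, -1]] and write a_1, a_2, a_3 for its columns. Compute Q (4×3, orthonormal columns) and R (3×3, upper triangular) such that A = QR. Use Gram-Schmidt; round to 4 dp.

Q = [[0.6247, 0.2128, -0.4808], [0.0000, 0.7271, -0.3715], [-0.4685, -0.4020, -0.7867], [0.6247, -0.5143, -0.1093]], R = [[6.4031, 4.9976, -1.0932], [0.0000, 4.1261, -0.3724], [0.0000, 0.0000, 4.6547]]

e_1 = a_1/‖a_1‖ = (4, 0, -3, 4)/6.4031 = (0.6247, 0.0000, -0.4685, 0.6247).
r_{12} = e_1·a_2 = 4.9976.
u_2 = a_2 − 4.9976·e_1 = (0.8780, 3.0000, -1.6585, -2.1220).
‖u_2‖ = 4.1261, so e_2 = (0.2128, 0.7271, -0.4020, -0.5143).
r_{13} = e_1·a_3 = -1.0932; r_{23} = e_2·a_3 = -0.3724.
u_3 = a_3 + 1.0932·e_1 + 0.3724·e_2 = (-2.2378, -1.7292, -3.6619, -0.5086).
‖u_3‖ = 4.6547, so e_3 = (-0.4808, -0.3715, -0.7867, -0.1093).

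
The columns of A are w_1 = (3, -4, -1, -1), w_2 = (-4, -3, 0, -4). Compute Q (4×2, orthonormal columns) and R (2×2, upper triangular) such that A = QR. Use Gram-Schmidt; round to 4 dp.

w_1 = (3, -4, -1, -1); ‖w_1‖ = 5.1962, so e_1 = (0.5774, -0.7698, -0.1925, -0.1925).
e_1·w_2 = 0.5774·(-4) + (-0.7698)·(-3) + (-0.1925)·0 + (-0.1925)·(-4) = 0.7698.
u_2 = w_2 − 0.7698·e_1 = (-4.4444, -2.4074, 0.1481, -3.8519).
‖u_2‖ = 6.3567, so e_2 = (-0.6992, -0.3787, 0.0233, -0.6060).

Q = [[0.5774, -0.6992], [-0.7698, -0.3787], [-0.1925, 0.0233], [-0.1925, -0.6060]], R = [[5.1962, 0.7698], [0.0000, 6.3567]]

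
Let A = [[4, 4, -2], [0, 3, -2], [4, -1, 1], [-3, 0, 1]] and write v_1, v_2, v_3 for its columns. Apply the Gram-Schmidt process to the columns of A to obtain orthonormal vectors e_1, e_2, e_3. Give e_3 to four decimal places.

e_3 = (0.2692, -0.2347, 0.3730, 0.8563)

v_1 = (4, 0, 4, -3); ‖v_1‖ = 6.4031, so e_1 = (0.6247, 0.0000, 0.6247, -0.4685).
e_1·v_2 = 0.6247·4 + 0.0000·3 + 0.6247·(-1) + (-0.4685)·0 = 1.8741.
u_2 = v_2 − 1.8741·e_1 = (2.8293, 3.0000, -2.1707, 0.8780).
‖u_2‖ = 4.7421, so e_2 = (0.5966, 0.6326, -0.4578, 0.1852).
e_1·v_3 = 0.6247·(-2) + 0.0000·(-2) + 0.6247·1 + (-0.4685)·1 = -1.0932; e_2·v_3 = 0.5966·(-2) + 0.6326·(-2) + (-0.4578)·1 + 0.1852·1 = -2.7311.
u_3 = v_3 + 1.0932·e_1 + 2.7311·e_2 = (0.3124, -0.2722, 0.4328, 0.9935).
‖u_3‖ = 1.1602, so e_3 = (0.2692, -0.2347, 0.3730, 0.8563).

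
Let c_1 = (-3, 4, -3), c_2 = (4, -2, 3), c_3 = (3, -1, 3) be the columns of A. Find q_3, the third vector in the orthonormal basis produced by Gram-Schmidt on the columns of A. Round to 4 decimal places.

q_3 = (-0.4983, 0.2491, 0.8305)

q_1 = c_1/‖c_1‖ = (-3, 4, -3)/5.8310 = (-0.5145, 0.6860, -0.5145).
r_{12} = q_1·c_2 = -4.9735.
u_2 = c_2 + 4.9735·q_1 = (1.4412, 1.4118, 0.4412).
‖u_2‖ = 2.0651, so q_2 = (0.6979, 0.6836, 0.2136).
r_{13} = q_1·c_3 = -3.7730; r_{23} = q_2·c_3 = 2.0509.
u_3 = c_3 + 3.7730·q_1 − 2.0509·q_2 = (-0.3724, 0.1862, 0.6207).
‖u_3‖ = 0.7474, so q_3 = (-0.4983, 0.2491, 0.8305).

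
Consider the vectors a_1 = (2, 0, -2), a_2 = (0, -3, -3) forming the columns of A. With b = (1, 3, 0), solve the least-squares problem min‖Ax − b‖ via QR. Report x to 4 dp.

x = (0.8333, -0.7778)

a_1 = (2, 0, -2); ‖a_1‖ = 2.8284, so e_1 = (0.7071, 0.0000, -0.7071).
e_1·a_2 = 0.7071·0 + 0.0000·(-3) + (-0.7071)·(-3) = 2.1213.
u_2 = a_2 − 2.1213·e_1 = (-1.5000, -3.0000, -1.5000).
‖u_2‖ = 3.6742, so e_2 = (-0.4082, -0.8165, -0.4082).
Qᵀb = (0.7071, -2.8577).
Back-substitute: x_2 = -2.8577/3.6742 = -0.7778.
x_1 = (0.7071 − 2.1213·(-0.7778))/2.8284 = 0.8333.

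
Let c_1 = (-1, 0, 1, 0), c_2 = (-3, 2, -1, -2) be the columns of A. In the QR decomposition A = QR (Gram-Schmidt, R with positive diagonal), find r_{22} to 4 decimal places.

c_1 = (-1, 0, 1, 0); ‖c_1‖ = 1.4142, so q_1 = (-0.7071, 0.0000, 0.7071, 0.0000).
q_1·c_2 = (-0.7071)·(-3) + 0.0000·2 + 0.7071·(-1) + 0.0000·(-2) = 1.4142.
u_2 = c_2 − 1.4142·q_1 = (-2.0000, 2.0000, -2.0000, -2.0000).
r_{22} = ‖u_2‖ = 4.0000.

r_{22} = 4.0000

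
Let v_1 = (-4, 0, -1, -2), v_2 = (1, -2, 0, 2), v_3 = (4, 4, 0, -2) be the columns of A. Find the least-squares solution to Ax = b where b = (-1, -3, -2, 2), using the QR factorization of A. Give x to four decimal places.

x = (1.6543, 3.0741, 0.6790)

v_1 = (-4, 0, -1, -2); ‖v_1‖ = 4.5826, so q_1 = (-0.8729, 0.0000, -0.2182, -0.4364).
q_1·v_2 = (-0.8729)·1 + 0.0000·(-2) + (-0.2182)·0 + (-0.4364)·2 = -1.7457.
u_2 = v_2 + 1.7457·q_1 = (-0.5238, -2.0000, -0.3810, 1.2381).
‖u_2‖ = 2.4398, so q_2 = (-0.2147, -0.8198, -0.1561, 0.5075).
q_1·v_3 = (-0.8729)·4 + 0.0000·4 + (-0.2182)·0 + (-0.4364)·(-2) = -2.6186; q_2·v_3 = (-0.2147)·4 + (-0.8198)·4 + (-0.1561)·0 + 0.5075·(-2) = -5.1528.
u_3 = v_3 + 2.6186·q_1 + 5.1528·q_2 = (0.6080, -0.2240, -1.3760, -0.5280).
‖u_3‖ = 1.6100, so q_3 = (0.3776, -0.1391, -0.8547, -0.3280).
Qᵀb = (0.4364, 4.0012, 1.0932).
Back-substitute: x_3 = 1.0932/1.6100 = 0.6790.
x_2 = (4.0012 + 5.1528·0.6790)/2.4398 = 3.0741.
x_1 = (0.4364 + 1.7457·3.0741 + 2.6186·0.6790)/4.5826 = 1.6543.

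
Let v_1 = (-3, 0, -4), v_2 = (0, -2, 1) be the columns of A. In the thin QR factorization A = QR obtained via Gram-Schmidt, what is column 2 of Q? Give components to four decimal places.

q_1 = v_1/‖v_1‖ = (-3, 0, -4)/5.0000 = (-0.6000, 0.0000, -0.8000).
r_{12} = q_1·v_2 = -0.8000.
u_2 = v_2 + 0.8000·q_1 = (-0.4800, -2.0000, 0.3600).
‖u_2‖ = 2.0881, so q_2 = (-0.2299, -0.9578, 0.1724).

q_2 = (-0.2299, -0.9578, 0.1724)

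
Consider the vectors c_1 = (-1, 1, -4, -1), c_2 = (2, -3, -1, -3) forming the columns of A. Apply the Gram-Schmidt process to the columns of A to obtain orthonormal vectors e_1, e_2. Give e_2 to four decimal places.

e_2 = (0.4410, -0.6505, -0.1213, -0.6064)

e_1 = c_1/‖c_1‖ = (-1, 1, -4, -1)/4.3589 = (-0.2294, 0.2294, -0.9177, -0.2294).
r_{12} = e_1·c_2 = 0.4588.
u_2 = c_2 − 0.4588·e_1 = (2.1053, -3.1053, -0.5789, -2.8947).
‖u_2‖ = 4.7738, so e_2 = (0.4410, -0.6505, -0.1213, -0.6064).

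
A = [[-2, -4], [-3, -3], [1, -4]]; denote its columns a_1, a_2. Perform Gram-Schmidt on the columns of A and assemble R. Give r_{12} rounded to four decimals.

r_{12} = 3.4744

a_1 = (-2, -3, 1); ‖a_1‖ = 3.7417, so q_1 = (-0.5345, -0.8018, 0.2673).
r_{12} = q_1·a_2 = 3.4744.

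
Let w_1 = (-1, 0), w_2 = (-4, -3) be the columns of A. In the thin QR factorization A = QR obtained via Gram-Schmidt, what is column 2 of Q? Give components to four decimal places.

w_1 = (-1, 0); ‖w_1‖ = 1.0000, so q_1 = (-1.0000, 0.0000).
q_1·w_2 = (-1.0000)·(-4) + 0.0000·(-3) = 4.0000.
u_2 = w_2 − 4.0000·q_1 = (0.0000, -3.0000).
‖u_2‖ = 3.0000, so q_2 = (0.0000, -1.0000).

q_2 = (0.0000, -1.0000)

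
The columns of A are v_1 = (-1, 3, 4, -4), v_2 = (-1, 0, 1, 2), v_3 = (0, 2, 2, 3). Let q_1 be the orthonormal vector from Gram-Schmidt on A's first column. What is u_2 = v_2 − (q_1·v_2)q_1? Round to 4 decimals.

u_2 = (-1.0714, 0.2143, 1.2857, 1.7143)

q_1 = v_1/‖v_1‖ = (-1, 3, 4, -4)/6.4807 = (-0.1543, 0.4629, 0.6172, -0.6172).
r_{12} = q_1·v_2 = -0.4629.
u_2 = v_2 + 0.4629·q_1 = (-1.0714, 0.2143, 1.2857, 1.7143).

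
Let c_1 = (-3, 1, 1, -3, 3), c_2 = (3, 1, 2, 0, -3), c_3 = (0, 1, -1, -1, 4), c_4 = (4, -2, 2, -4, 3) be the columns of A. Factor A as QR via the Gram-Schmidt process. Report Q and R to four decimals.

c_1 = (-3, 1, 1, -3, 3); ‖c_1‖ = 5.3852, so q_1 = (-0.5571, 0.1857, 0.1857, -0.5571, 0.5571).
q_1·c_2 = (-0.5571)·3 + 0.1857·1 + 0.1857·2 + (-0.5571)·0 + 0.5571·(-3) = -2.7854.
u_2 = c_2 + 2.7854·q_1 = (1.4483, 1.5172, 2.5172, -1.5517, -1.4483).
‖u_2‖ = 3.9040, so q_2 = (0.3710, 0.3886, 0.6448, -0.3975, -0.3710).
q_1·c_3 = (-0.5571)·0 + 0.1857·1 + 0.1857·(-1) + (-0.5571)·(-1) + 0.5571·4 = 2.7854; q_2·c_3 = 0.3710·0 + 0.3886·1 + 0.6448·(-1) + (-0.3975)·(-1) + (-0.3710)·4 = -1.3426.
u_3 = c_3 − 2.7854·q_1 + 1.3426·q_2 = (2.0498, 1.0045, -0.6516, 0.0181, 1.9502).
‖u_3‖ = 3.0723, so q_3 = (0.6672, 0.3270, -0.2121, 0.0059, 0.6348).
q_1·c_4 = (-0.5571)·4 + 0.1857·(-2) + 0.1857·2 + (-0.5571)·(-4) + 0.5571·3 = 1.6713; q_2·c_4 = 0.3710·4 + 0.3886·(-2) + 0.6448·2 + (-0.3975)·(-4) + (-0.3710)·3 = 2.4731; q_3·c_4 = 0.6672·4 + 0.3270·(-2) + (-0.2121)·2 + 0.0059·(-4) + 0.6348·3 = 3.4714.
u_4 = c_4 − 1.6713·q_1 − 2.4731·q_2 − 3.4714·q_3 = (1.6975, -4.4065, 0.8313, -2.1064, 0.7828).
‖u_4‖ = 5.2953, so q_4 = (0.3206, -0.8322, 0.1570, -0.3978, 0.1478).

Q = [[-0.5571, 0.3710, 0.6672, 0.3206], [0.1857, 0.3886, 0.3270, -0.8322], [0.1857, 0.6448, -0.2121, 0.1570], [-0.5571, -0.3975, 0.0059, -0.3978], [0.5571, -0.3710, 0.6348, 0.1478]], R = [[5.3852, -2.7854, 2.7854, 1.6713], [0.0000, 3.9040, -1.3426, 2.4731], [0.0000, 0.0000, 3.0723, 3.4714], [0.0000, 0.0000, 0.0000, 5.2953]]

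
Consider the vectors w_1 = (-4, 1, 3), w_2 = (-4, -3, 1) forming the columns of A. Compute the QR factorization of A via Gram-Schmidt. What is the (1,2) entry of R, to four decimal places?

e_1 = w_1/‖w_1‖ = (-4, 1, 3)/5.0990 = (-0.7845, 0.1961, 0.5883).
r_{12} = e_1·w_2 = 3.1379.

r_{12} = 3.1379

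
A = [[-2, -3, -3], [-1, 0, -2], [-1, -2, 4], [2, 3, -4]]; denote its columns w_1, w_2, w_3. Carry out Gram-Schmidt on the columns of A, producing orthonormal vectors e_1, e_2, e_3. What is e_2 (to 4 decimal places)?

e_2 = (-0.1291, 0.9037, -0.3873, 0.1291)

w_1 = (-2, -1, -1, 2); ‖w_1‖ = 3.1623, so e_1 = (-0.6325, -0.3162, -0.3162, 0.6325).
e_1·w_2 = (-0.6325)·(-3) + (-0.3162)·0 + (-0.3162)·(-2) + 0.6325·3 = 4.4272.
u_2 = w_2 − 4.4272·e_1 = (-0.2000, 1.4000, -0.6000, 0.2000).
‖u_2‖ = 1.5492, so e_2 = (-0.1291, 0.9037, -0.3873, 0.1291).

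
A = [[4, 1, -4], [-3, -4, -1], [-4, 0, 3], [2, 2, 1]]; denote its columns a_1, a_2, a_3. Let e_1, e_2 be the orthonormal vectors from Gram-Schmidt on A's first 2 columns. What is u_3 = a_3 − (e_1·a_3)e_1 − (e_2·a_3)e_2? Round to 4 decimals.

u_3 = (-1.1706, 0.1578, -0.8385, 0.9009)

e_1 = a_1/‖a_1‖ = (4, -3, -4, 2)/6.7082 = (0.5963, -0.4472, -0.5963, 0.2981).
r_{12} = e_1·a_2 = 2.9814.
u_2 = a_2 − 2.9814·e_1 = (-0.7778, -2.6667, 1.7778, 1.1111).
‖u_2‖ = 3.4801, so e_2 = (-0.2235, -0.7663, 0.5108, 0.3193).
r_{13} = e_1·a_3 = -3.4286; r_{23} = e_2·a_3 = 3.5120.
u_3 = a_3 + 3.4286·e_1 − 3.5120·e_2 = (-1.1706, 0.1578, -0.8385, 0.9009).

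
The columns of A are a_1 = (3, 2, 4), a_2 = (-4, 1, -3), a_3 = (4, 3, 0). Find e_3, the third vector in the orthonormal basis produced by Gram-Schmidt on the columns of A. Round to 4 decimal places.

a_1 = (3, 2, 4); ‖a_1‖ = 5.3852, so e_1 = (0.5571, 0.3714, 0.7428).
e_1·a_2 = 0.5571·(-4) + 0.3714·1 + 0.7428·(-3) = -4.0853.
u_2 = a_2 + 4.0853·e_1 = (-1.7241, 2.5172, 0.0345).
‖u_2‖ = 3.0513, so e_2 = (-0.5651, 0.8250, 0.0113).
e_1·a_3 = 0.5571·4 + 0.3714·3 + 0.7428·0 = 3.3425; e_2·a_3 = (-0.5651)·4 + 0.8250·3 + 0.0113·0 = 0.2147.
u_3 = a_3 − 3.3425·e_1 − 0.2147·e_2 = (2.2593, 1.5815, -2.4852).
‖u_3‖ = 3.7123, so e_3 = (0.6086, 0.4260, -0.6694).

e_3 = (0.6086, 0.4260, -0.6694)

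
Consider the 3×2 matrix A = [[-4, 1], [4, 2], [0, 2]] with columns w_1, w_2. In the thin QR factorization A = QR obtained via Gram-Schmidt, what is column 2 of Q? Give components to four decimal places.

e_2 = (0.5145, 0.5145, 0.6860)

e_1 = w_1/‖w_1‖ = (-4, 4, 0)/5.6569 = (-0.7071, 0.7071, 0.0000).
r_{12} = e_1·w_2 = 0.7071.
u_2 = w_2 − 0.7071·e_1 = (1.5000, 1.5000, 2.0000).
‖u_2‖ = 2.9155, so e_2 = (0.5145, 0.5145, 0.6860).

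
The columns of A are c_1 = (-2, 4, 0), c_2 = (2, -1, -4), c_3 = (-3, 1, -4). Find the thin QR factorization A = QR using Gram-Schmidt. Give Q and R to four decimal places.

e_1 = c_1/‖c_1‖ = (-2, 4, 0)/4.4721 = (-0.4472, 0.8944, 0.0000).
r_{12} = e_1·c_2 = -1.7889.
u_2 = c_2 + 1.7889·e_1 = (1.2000, 0.6000, -4.0000).
‖u_2‖ = 4.2190, so e_2 = (0.2844, 0.1422, -0.9481).
r_{13} = e_1·c_3 = 2.2361; r_{23} = e_2·c_3 = 3.0813.
u_3 = c_3 − 2.2361·e_1 − 3.0813·e_2 = (-2.8764, -1.4382, -1.0787).
‖u_3‖ = 3.3920, so e_3 = (-0.8480, -0.4240, -0.3180).

Q = [[-0.4472, 0.2844, -0.8480], [0.8944, 0.1422, -0.4240], [0.0000, -0.9481, -0.3180]], R = [[4.4721, -1.7889, 2.2361], [0.0000, 4.2190, 3.0813], [0.0000, 0.0000, 3.3920]]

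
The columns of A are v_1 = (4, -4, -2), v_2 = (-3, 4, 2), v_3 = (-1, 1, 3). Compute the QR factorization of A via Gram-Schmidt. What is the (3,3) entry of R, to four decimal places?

r_{33} = 2.2361

v_1 = (4, -4, -2); ‖v_1‖ = 6.0000, so q_1 = (0.6667, -0.6667, -0.3333).
q_1·v_2 = 0.6667·(-3) + (-0.6667)·4 + (-0.3333)·2 = -5.3333.
u_2 = v_2 + 5.3333·q_1 = (0.5556, 0.4444, 0.2222).
‖u_2‖ = 0.7454, so q_2 = (0.7454, 0.5963, 0.2981).
q_1·v_3 = 0.6667·(-1) + (-0.6667)·1 + (-0.3333)·3 = -2.3333; q_2·v_3 = 0.7454·(-1) + 0.5963·1 + 0.2981·3 = 0.7454.
u_3 = v_3 + 2.3333·q_1 − 0.7454·q_2 = (0.0000, -1.0000, 2.0000).
r_{33} = ‖u_3‖ = 2.2361.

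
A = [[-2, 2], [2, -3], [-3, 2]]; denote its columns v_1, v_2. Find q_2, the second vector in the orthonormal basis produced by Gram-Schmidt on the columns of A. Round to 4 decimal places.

q_2 = (0.0844, -0.8022, -0.5911)

v_1 = (-2, 2, -3); ‖v_1‖ = 4.1231, so q_1 = (-0.4851, 0.4851, -0.7276).
q_1·v_2 = (-0.4851)·2 + 0.4851·(-3) + (-0.7276)·2 = -3.8806.
u_2 = v_2 + 3.8806·q_1 = (0.1176, -1.1176, -0.8235).
‖u_2‖ = 1.3933, so q_2 = (0.0844, -0.8022, -0.5911).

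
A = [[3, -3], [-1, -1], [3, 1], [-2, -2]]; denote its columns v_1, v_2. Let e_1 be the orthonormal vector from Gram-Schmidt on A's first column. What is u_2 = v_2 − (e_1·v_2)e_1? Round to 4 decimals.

e_1 = v_1/‖v_1‖ = (3, -1, 3, -2)/4.7958 = (0.6255, -0.2085, 0.6255, -0.4170).
r_{12} = e_1·v_2 = -0.2085.
u_2 = v_2 + 0.2085·e_1 = (-2.8696, -1.0435, 1.1304, -2.0870).

u_2 = (-2.8696, -1.0435, 1.1304, -2.0870)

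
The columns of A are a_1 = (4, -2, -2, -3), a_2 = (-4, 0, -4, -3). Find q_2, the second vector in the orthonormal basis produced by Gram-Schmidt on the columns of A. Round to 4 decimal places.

a_1 = (4, -2, -2, -3); ‖a_1‖ = 5.7446, so q_1 = (0.6963, -0.3482, -0.3482, -0.5222).
q_1·a_2 = 0.6963·(-4) + (-0.3482)·0 + (-0.3482)·(-4) + (-0.5222)·(-3) = 0.1741.
u_2 = a_2 − 0.1741·q_1 = (-4.1212, 0.0606, -3.9394, -2.9091).
‖u_2‖ = 6.4008, so q_2 = (-0.6439, 0.0095, -0.6155, -0.4545).

q_2 = (-0.6439, 0.0095, -0.6155, -0.4545)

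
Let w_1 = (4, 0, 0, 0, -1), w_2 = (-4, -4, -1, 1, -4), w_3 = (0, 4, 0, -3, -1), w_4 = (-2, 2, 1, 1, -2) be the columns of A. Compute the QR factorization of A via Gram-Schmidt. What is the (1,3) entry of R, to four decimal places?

r_{13} = 0.2425

w_1 = (4, 0, 0, 0, -1); ‖w_1‖ = 4.1231, so e_1 = (0.9701, 0.0000, 0.0000, 0.0000, -0.2425).
r_{13} = e_1·w_3 = 0.2425.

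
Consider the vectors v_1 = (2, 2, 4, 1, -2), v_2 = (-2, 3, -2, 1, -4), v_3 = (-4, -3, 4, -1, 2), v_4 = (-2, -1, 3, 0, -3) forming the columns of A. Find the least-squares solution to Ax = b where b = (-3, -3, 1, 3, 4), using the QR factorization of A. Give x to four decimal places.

q_1 = v_1/‖v_1‖ = (2, 2, 4, 1, -2)/5.3852 = (0.3714, 0.3714, 0.7428, 0.1857, -0.3714).
r_{12} = q_1·v_2 = 0.5571.
u_2 = v_2 − 0.5571·q_1 = (-2.2069, 2.7931, -2.4138, 0.8966, -3.7931).
‖u_2‖ = 5.8043, so q_2 = (-0.3802, 0.4812, -0.4159, 0.1545, -0.6535).
r_{13} = q_1·v_3 = -0.5571; r_{23} = q_2·v_3 = -3.0477.
u_3 = v_3 + 0.5571·q_1 + 3.0477·q_2 = (-4.9519, -1.3265, 3.1464, -0.4258, -0.1986).
‖u_3‖ = 6.0333, so q_3 = (-0.8208, -0.2199, 0.5215, -0.0706, -0.0329).
r_{14} = q_1·v_4 = 2.2283; r_{24} = q_2·v_4 = 0.9921; r_{34} = q_3·v_4 = 3.5246.
u_4 = v_4 − 2.2283·q_1 − 0.9921·q_2 − 3.5246·q_3 = (0.4425, -1.5301, -0.0806, -0.3183, -1.4081).
‖u_4‖ = 2.1511, so q_4 = (0.2057, -0.7113, -0.0375, -0.1480, -0.6546).
Qᵀb = (-2.4140, -2.8695, 3.3000, -1.5828).
Back-substitute: x_4 = -1.5828/2.1511 = -0.7358.
x_3 = (3.3000 − 3.5246·(-0.7358))/6.0333 = 0.9768.
x_2 = (-2.8695 + 3.0477·0.9768 − 0.9921·(-0.7358))/5.8043 = 0.1443.
x_1 = (-2.4140 − 0.5571·0.1443 + 0.5571·0.9768 − 2.2283·(-0.7358))/5.3852 = -0.0577.

x = (-0.0577, 0.1443, 0.9768, -0.7358)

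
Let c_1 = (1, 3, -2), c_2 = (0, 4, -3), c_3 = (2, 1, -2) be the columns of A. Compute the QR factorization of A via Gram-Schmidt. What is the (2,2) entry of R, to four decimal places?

r_{22} = 1.3628

q_1 = c_1/‖c_1‖ = (1, 3, -2)/3.7417 = (0.2673, 0.8018, -0.5345).
r_{12} = q_1·c_2 = 4.8107.
u_2 = c_2 − 4.8107·q_1 = (-1.2857, 0.1429, -0.4286).
r_{22} = ‖u_2‖ = 1.3628.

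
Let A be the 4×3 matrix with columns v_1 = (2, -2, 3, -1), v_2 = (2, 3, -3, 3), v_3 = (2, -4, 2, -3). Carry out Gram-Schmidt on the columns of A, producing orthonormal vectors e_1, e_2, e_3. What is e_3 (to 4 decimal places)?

e_1 = v_1/‖v_1‖ = (2, -2, 3, -1)/4.2426 = (0.4714, -0.4714, 0.7071, -0.2357).
r_{12} = e_1·v_2 = -3.2998.
u_2 = v_2 + 3.2998·e_1 = (3.5556, 1.4444, -0.6667, 2.2222).
‖u_2‖ = 4.4845, so e_2 = (0.7928, 0.3221, -0.1487, 0.4955).
r_{13} = e_1·v_3 = 4.9497; r_{23} = e_2·v_3 = -1.4866.
u_3 = v_3 − 4.9497·e_1 + 1.4866·e_2 = (0.8453, -1.1878, -1.7210, -1.0967).
‖u_3‖ = 2.5080, so e_3 = (0.3370, -0.4736, -0.6862, -0.4373).

e_3 = (0.3370, -0.4736, -0.6862, -0.4373)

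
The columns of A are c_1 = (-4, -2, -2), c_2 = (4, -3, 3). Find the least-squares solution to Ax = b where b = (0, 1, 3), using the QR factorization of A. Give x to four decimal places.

c_1 = (-4, -2, -2); ‖c_1‖ = 4.8990, so q_1 = (-0.8165, -0.4082, -0.4082).
q_1·c_2 = (-0.8165)·4 + (-0.4082)·(-3) + (-0.4082)·3 = -3.2660.
u_2 = c_2 + 3.2660·q_1 = (1.3333, -4.3333, 1.6667).
‖u_2‖ = 4.8305, so q_2 = (0.2760, -0.8971, 0.3450).
Qᵀb = (-1.6330, 0.1380).
Back-substitute: x_2 = 0.1380/4.8305 = 0.0286.
x_1 = (-1.6330 + 3.2660·0.0286)/4.8990 = -0.3143.

x = (-0.3143, 0.0286)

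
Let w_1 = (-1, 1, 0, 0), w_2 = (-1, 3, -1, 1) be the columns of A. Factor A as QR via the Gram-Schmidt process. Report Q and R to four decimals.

e_1 = w_1/‖w_1‖ = (-1, 1, 0, 0)/1.4142 = (-0.7071, 0.7071, 0.0000, 0.0000).
r_{12} = e_1·w_2 = 2.8284.
u_2 = w_2 − 2.8284·e_1 = (1.0000, 1.0000, -1.0000, 1.0000).
‖u_2‖ = 2.0000, so e_2 = (0.5000, 0.5000, -0.5000, 0.5000).

Q = [[-0.7071, 0.5000], [0.7071, 0.5000], [0.0000, -0.5000], [0.0000, 0.5000]], R = [[1.4142, 2.8284], [0.0000, 2.0000]]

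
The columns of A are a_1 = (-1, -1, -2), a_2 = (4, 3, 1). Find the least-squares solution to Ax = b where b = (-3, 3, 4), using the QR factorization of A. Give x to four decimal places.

a_1 = (-1, -1, -2); ‖a_1‖ = 2.4495, so q_1 = (-0.4082, -0.4082, -0.8165).
q_1·a_2 = (-0.4082)·4 + (-0.4082)·3 + (-0.8165)·1 = -3.6742.
u_2 = a_2 + 3.6742·q_1 = (2.5000, 1.5000, -2.0000).
‖u_2‖ = 3.5355, so q_2 = (0.7071, 0.4243, -0.5657).
Qᵀb = (-3.2660, -3.1113).
Back-substitute: x_2 = -3.1113/3.5355 = -0.8800.
x_1 = (-3.2660 + 3.6742·(-0.8800))/2.4495 = -2.6533.

x = (-2.6533, -0.8800)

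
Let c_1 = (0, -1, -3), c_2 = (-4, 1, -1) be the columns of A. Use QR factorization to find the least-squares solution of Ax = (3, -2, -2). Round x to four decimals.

c_1 = (0, -1, -3); ‖c_1‖ = 3.1623, so e_1 = (0.0000, -0.3162, -0.9487).
e_1·c_2 = 0.0000·(-4) + (-0.3162)·1 + (-0.9487)·(-1) = 0.6325.
u_2 = c_2 − 0.6325·e_1 = (-4.0000, 1.2000, -0.4000).
‖u_2‖ = 4.1952, so e_2 = (-0.9535, 0.2860, -0.0953).
Qᵀb = (2.5298, -3.2418).
Back-substitute: x_2 = -3.2418/4.1952 = -0.7727.
x_1 = (2.5298 − 0.6325·(-0.7727))/3.1623 = 0.9545.

x = (0.9545, -0.7727)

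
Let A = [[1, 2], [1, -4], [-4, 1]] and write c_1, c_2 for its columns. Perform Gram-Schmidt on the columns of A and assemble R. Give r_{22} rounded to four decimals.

q_1 = c_1/‖c_1‖ = (1, 1, -4)/4.2426 = (0.2357, 0.2357, -0.9428).
r_{12} = q_1·c_2 = -1.4142.
u_2 = c_2 + 1.4142·q_1 = (2.3333, -3.6667, -0.3333).
r_{22} = ‖u_2‖ = 4.3589.

r_{22} = 4.3589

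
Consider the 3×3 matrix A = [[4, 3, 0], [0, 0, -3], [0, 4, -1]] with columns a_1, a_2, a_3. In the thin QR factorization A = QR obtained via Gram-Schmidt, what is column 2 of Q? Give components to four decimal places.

a_1 = (4, 0, 0); ‖a_1‖ = 4.0000, so q_1 = (1.0000, 0.0000, 0.0000).
q_1·a_2 = 1.0000·3 + 0.0000·0 + 0.0000·4 = 3.0000.
u_2 = a_2 − 3.0000·q_1 = (0.0000, 0.0000, 4.0000).
‖u_2‖ = 4.0000, so q_2 = (0.0000, 0.0000, 1.0000).

q_2 = (0.0000, 0.0000, 1.0000)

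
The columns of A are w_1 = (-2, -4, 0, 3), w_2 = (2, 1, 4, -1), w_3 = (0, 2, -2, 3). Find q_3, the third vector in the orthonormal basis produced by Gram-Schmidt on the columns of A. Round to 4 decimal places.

w_1 = (-2, -4, 0, 3); ‖w_1‖ = 5.3852, so q_1 = (-0.3714, -0.7428, 0.0000, 0.5571).
q_1·w_2 = (-0.3714)·2 + (-0.7428)·1 + 0.0000·4 + 0.5571·(-1) = -2.0426.
u_2 = w_2 + 2.0426·q_1 = (1.2414, -0.5172, 4.0000, 0.1379).
‖u_2‖ = 4.2223, so q_2 = (0.2940, -0.1225, 0.9474, 0.0327).
q_1·w_3 = (-0.3714)·0 + (-0.7428)·2 + 0.0000·(-2) + 0.5571·3 = 0.1857; q_2·w_3 = 0.2940·0 + (-0.1225)·2 + 0.9474·(-2) + 0.0327·3 = -2.0417.
u_3 = w_3 − 0.1857·q_1 + 2.0417·q_2 = (0.6692, 1.8878, -0.0658, 2.9632).
‖u_3‖ = 3.5773, so q_3 = (0.1871, 0.5277, -0.0184, 0.8284).

q_3 = (0.1871, 0.5277, -0.0184, 0.8284)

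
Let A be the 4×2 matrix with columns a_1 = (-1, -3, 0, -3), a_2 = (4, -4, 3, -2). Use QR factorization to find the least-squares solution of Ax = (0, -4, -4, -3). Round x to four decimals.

x = (1.2215, -0.1578)

a_1 = (-1, -3, 0, -3); ‖a_1‖ = 4.3589, so q_1 = (-0.2294, -0.6882, 0.0000, -0.6882).
q_1·a_2 = (-0.2294)·4 + (-0.6882)·(-4) + 0.0000·3 + (-0.6882)·(-2) = 3.2118.
u_2 = a_2 − 3.2118·q_1 = (4.7368, -1.7895, 3.0000, 0.2105).
‖u_2‖ = 5.8893, so q_2 = (0.8043, -0.3039, 0.5094, 0.0357).
Qᵀb = (4.8177, -0.9294).
Back-substitute: x_2 = -0.9294/5.8893 = -0.1578.
x_1 = (4.8177 − 3.2118·(-0.1578))/4.3589 = 1.2215.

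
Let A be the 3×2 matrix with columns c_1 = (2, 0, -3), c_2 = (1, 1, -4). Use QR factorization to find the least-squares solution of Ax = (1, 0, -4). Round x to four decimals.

x = (0.3684, 0.6579)

c_1 = (2, 0, -3); ‖c_1‖ = 3.6056, so q_1 = (0.5547, 0.0000, -0.8321).
q_1·c_2 = 0.5547·1 + 0.0000·1 + (-0.8321)·(-4) = 3.8829.
u_2 = c_2 − 3.8829·q_1 = (-1.1538, 1.0000, -0.7692).
‖u_2‖ = 1.7097, so q_2 = (-0.6749, 0.5849, -0.4499).
Qᵀb = (3.8829, 1.1248).
Back-substitute: x_2 = 1.1248/1.7097 = 0.6579.
x_1 = (3.8829 − 3.8829·0.6579)/3.6056 = 0.3684.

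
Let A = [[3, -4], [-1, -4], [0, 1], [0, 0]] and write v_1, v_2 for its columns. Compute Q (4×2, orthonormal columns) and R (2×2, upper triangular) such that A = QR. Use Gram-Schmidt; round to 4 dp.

Q = [[0.9487, -0.3102], [-0.3162, -0.9307], [0.0000, 0.1939], [0.0000, 0.0000]], R = [[3.1623, -2.5298], [0.0000, 5.1575]]

e_1 = v_1/‖v_1‖ = (3, -1, 0, 0)/3.1623 = (0.9487, -0.3162, 0.0000, 0.0000).
r_{12} = e_1·v_2 = -2.5298.
u_2 = v_2 + 2.5298·e_1 = (-1.6000, -4.8000, 1.0000, 0.0000).
‖u_2‖ = 5.1575, so e_2 = (-0.3102, -0.9307, 0.1939, 0.0000).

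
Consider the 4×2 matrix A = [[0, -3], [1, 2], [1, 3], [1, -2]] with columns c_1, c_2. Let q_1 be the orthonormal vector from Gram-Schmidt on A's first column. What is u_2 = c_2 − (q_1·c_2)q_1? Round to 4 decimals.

u_2 = (-3.0000, 1.0000, 2.0000, -3.0000)

q_1 = c_1/‖c_1‖ = (0, 1, 1, 1)/1.7321 = (0.0000, 0.5774, 0.5774, 0.5774).
r_{12} = q_1·c_2 = 1.7321.
u_2 = c_2 − 1.7321·q_1 = (-3.0000, 1.0000, 2.0000, -3.0000).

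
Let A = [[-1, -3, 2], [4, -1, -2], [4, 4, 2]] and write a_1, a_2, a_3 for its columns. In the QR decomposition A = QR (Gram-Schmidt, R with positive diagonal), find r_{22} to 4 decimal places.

r_{22} = 4.3797

a_1 = (-1, 4, 4); ‖a_1‖ = 5.7446, so e_1 = (-0.1741, 0.6963, 0.6963).
e_1·a_2 = (-0.1741)·(-3) + 0.6963·(-1) + 0.6963·4 = 2.6112.
u_2 = a_2 − 2.6112·e_1 = (-2.5455, -2.8182, 2.1818).
r_{22} = ‖u_2‖ = 4.3797.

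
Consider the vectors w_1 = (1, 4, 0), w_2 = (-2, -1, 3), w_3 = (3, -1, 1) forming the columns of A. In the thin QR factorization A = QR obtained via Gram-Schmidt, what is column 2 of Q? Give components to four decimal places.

e_2 = (-0.4778, 0.1195, 0.8703)

w_1 = (1, 4, 0); ‖w_1‖ = 4.1231, so e_1 = (0.2425, 0.9701, 0.0000).
e_1·w_2 = 0.2425·(-2) + 0.9701·(-1) + 0.0000·3 = -1.4552.
u_2 = w_2 + 1.4552·e_1 = (-1.6471, 0.4118, 3.0000).
‖u_2‖ = 3.4471, so e_2 = (-0.4778, 0.1195, 0.8703).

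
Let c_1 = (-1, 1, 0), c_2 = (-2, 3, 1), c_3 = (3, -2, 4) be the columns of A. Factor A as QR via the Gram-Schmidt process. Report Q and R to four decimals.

Q = [[-0.7071, 0.4082, -0.5774], [0.7071, 0.4082, -0.5774], [0.0000, 0.8165, 0.5774]], R = [[1.4142, 3.5355, -3.5355], [0.0000, 1.2247, 3.6742], [0.0000, 0.0000, 1.7321]]

c_1 = (-1, 1, 0); ‖c_1‖ = 1.4142, so q_1 = (-0.7071, 0.7071, 0.0000).
q_1·c_2 = (-0.7071)·(-2) + 0.7071·3 + 0.0000·1 = 3.5355.
u_2 = c_2 − 3.5355·q_1 = (0.5000, 0.5000, 1.0000).
‖u_2‖ = 1.2247, so q_2 = (0.4082, 0.4082, 0.8165).
q_1·c_3 = (-0.7071)·3 + 0.7071·(-2) + 0.0000·4 = -3.5355; q_2·c_3 = 0.4082·3 + 0.4082·(-2) + 0.8165·4 = 3.6742.
u_3 = c_3 + 3.5355·q_1 − 3.6742·q_2 = (-1.0000, -1.0000, 1.0000).
‖u_3‖ = 1.7321, so q_3 = (-0.5774, -0.5774, 0.5774).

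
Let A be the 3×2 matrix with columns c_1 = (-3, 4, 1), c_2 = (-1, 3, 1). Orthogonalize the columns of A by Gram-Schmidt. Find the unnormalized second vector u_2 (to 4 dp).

u_2 = (0.8462, 0.5385, 0.3846)

c_1 = (-3, 4, 1); ‖c_1‖ = 5.0990, so q_1 = (-0.5883, 0.7845, 0.1961).
q_1·c_2 = (-0.5883)·(-1) + 0.7845·3 + 0.1961·1 = 3.1379.
u_2 = c_2 − 3.1379·q_1 = (0.8462, 0.5385, 0.3846).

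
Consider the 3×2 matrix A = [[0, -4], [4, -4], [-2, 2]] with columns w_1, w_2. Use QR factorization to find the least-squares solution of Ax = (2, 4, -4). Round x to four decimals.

q_1 = w_1/‖w_1‖ = (0, 4, -2)/4.4721 = (0.0000, 0.8944, -0.4472).
r_{12} = q_1·w_2 = -4.4721.
u_2 = w_2 + 4.4721·q_1 = (-4.0000, 0.0000, 0.0000).
‖u_2‖ = 4.0000, so q_2 = (-1.0000, 0.0000, 0.0000).
Qᵀb = (5.3666, -2.0000).
Back-substitute: x_2 = -2.0000/4.0000 = -0.5000.
x_1 = (5.3666 + 4.4721·(-0.5000))/4.4721 = 0.7000.

x = (0.7000, -0.5000)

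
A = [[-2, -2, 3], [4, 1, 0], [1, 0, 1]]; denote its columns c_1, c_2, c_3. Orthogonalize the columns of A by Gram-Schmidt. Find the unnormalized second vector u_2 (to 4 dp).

u_2 = (-1.2381, -0.5238, -0.3810)

c_1 = (-2, 4, 1); ‖c_1‖ = 4.5826, so q_1 = (-0.4364, 0.8729, 0.2182).
q_1·c_2 = (-0.4364)·(-2) + 0.8729·1 + 0.2182·0 = 1.7457.
u_2 = c_2 − 1.7457·q_1 = (-1.2381, -0.5238, -0.3810).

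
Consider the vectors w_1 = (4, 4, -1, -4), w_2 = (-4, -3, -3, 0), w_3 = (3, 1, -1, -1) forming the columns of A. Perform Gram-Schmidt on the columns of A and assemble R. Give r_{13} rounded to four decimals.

r_{13} = 3.0000

e_1 = w_1/‖w_1‖ = (4, 4, -1, -4)/7.0000 = (0.5714, 0.5714, -0.1429, -0.5714).
r_{13} = e_1·w_3 = 3.0000.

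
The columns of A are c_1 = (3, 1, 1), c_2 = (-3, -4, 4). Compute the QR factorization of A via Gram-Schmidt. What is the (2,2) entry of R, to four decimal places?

e_1 = c_1/‖c_1‖ = (3, 1, 1)/3.3166 = (0.9045, 0.3015, 0.3015).
r_{12} = e_1·c_2 = -2.7136.
u_2 = c_2 + 2.7136·e_1 = (-0.5455, -3.1818, 4.8182).
r_{22} = ‖u_2‖ = 5.7997.

r_{22} = 5.7997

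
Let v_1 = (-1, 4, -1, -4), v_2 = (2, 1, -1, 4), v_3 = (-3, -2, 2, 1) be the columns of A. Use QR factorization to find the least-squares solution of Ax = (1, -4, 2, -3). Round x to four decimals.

e_1 = v_1/‖v_1‖ = (-1, 4, -1, -4)/5.8310 = (-0.1715, 0.6860, -0.1715, -0.6860).
r_{12} = e_1·v_2 = -2.2295.
u_2 = v_2 + 2.2295·e_1 = (1.6176, 2.5294, -1.3824, 2.4706).
‖u_2‖ = 4.1267, so e_2 = (0.3920, 0.6129, -0.3350, 0.5987).
r_{13} = e_1·v_3 = -1.8865; r_{23} = e_2·v_3 = -2.4732.
u_3 = v_3 + 1.8865·e_1 + 2.4732·e_2 = (-2.3541, 0.8100, 0.8480, 1.1865).
‖u_3‖ = 2.8853, so e_3 = (-0.8159, 0.2807, 0.2939, 0.4112).
Qᵀb = (-1.2005, -4.5258, -2.5848).
Back-substitute: x_3 = -2.5848/2.8853 = -0.8959.
x_2 = (-4.5258 + 2.4732·(-0.8959))/4.1267 = -1.6336.
x_1 = (-1.2005 + 2.2295·(-1.6336) + 1.8865·(-0.8959))/5.8310 = -1.1203.

x = (-1.1203, -1.6336, -0.8959)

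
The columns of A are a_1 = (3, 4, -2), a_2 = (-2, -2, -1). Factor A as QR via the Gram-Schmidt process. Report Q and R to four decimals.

a_1 = (3, 4, -2); ‖a_1‖ = 5.3852, so q_1 = (0.5571, 0.7428, -0.3714).
q_1·a_2 = 0.5571·(-2) + 0.7428·(-2) + (-0.3714)·(-1) = -2.2283.
u_2 = a_2 + 2.2283·q_1 = (-0.7586, -0.3448, -1.8276).
‖u_2‖ = 2.0086, so q_2 = (-0.3777, -0.1717, -0.9099).

Q = [[0.5571, -0.3777], [0.7428, -0.1717], [-0.3714, -0.9099]], R = [[5.3852, -2.2283], [0.0000, 2.0086]]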